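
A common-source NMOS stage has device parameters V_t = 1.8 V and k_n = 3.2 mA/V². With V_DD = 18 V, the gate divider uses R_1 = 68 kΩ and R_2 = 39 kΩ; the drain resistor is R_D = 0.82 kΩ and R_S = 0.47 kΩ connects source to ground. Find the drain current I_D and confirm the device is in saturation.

I_D ≈ 6 mA

V_G = V_DD·R_2/(R_1+R_2) = 18×39/107 = 6.56 V.
Assume saturation: I_D = (k_n/2)(V_GS − V_t)² with V_GS = V_G − I_D·R_S = 6.56 − 0.47·I_D.
Substituting gives 0.353·I_D² − 8.16·I_D + 36.3 = 0, with roots I_D = 6.01 or 17.1 mA.
The root I_D = 17.1 mA gives V_GS = -1.47 V ≤ V_t, so take I_D = 6.01 mA.
Then V_GS = 3.74 V and V_DS = V_DD − I_D(R_D+R_S) = 18 − 6.01×1.29 = 10.3 V.
Saturation requires V_DS ≥ V_GS − V_t = 1.94 V; 10.3 ≥ 1.94 ✓.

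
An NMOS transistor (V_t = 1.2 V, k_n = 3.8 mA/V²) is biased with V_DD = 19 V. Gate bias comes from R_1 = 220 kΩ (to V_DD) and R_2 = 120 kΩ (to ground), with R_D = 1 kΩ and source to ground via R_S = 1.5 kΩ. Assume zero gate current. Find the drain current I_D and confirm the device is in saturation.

I_D ≈ 2.9 mA

V_G = V_DD·R_2/(R_1+R_2) = 19×120/340 = 6.71 V.
Assume saturation: I_D = (k_n/2)(V_GS − V_t)² with V_GS = V_G − I_D·R_S = 6.71 − 1.5·I_D.
Substituting gives 4.27·I_D² − 32.4·I_D + 57.6 = 0, with roots I_D = 2.85 or 4.72 mA.
The root I_D = 4.72 mA gives V_GS = -0.376 V ≤ V_t, so take I_D = 2.85 mA.
Then V_GS = 2.43 V and V_DS = V_DD − I_D(R_D+R_S) = 19 − 2.85×2.5 = 11.9 V.
Saturation requires V_DS ≥ V_GS − V_t = 1.23 V; 11.9 ≥ 1.23 ✓.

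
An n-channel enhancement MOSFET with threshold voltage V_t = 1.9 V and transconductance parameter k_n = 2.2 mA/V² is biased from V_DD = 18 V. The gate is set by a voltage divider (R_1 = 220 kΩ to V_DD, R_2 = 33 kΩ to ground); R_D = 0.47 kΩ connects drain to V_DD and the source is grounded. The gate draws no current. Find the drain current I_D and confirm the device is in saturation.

V_G = V_DD·R_2/(R_1+R_2) = 18×33/253 = 2.35 V. With the source grounded, V_GS = V_G = 2.35 V.
Assume saturation: I_D = (k_n/2)(V_GS − V_t)² = (2.2/2)×(2.35 − 1.9)² = 1.1×0.448² = 0.221 mA.
V_DS = V_DD − I_D·R_D = 18 − 0.221×0.47 = 17.9 V.
Saturation requires V_DS ≥ V_GS − V_t = 0.448 V; 17.9 ≥ 0.448 ✓.

I_D ≈ 0.22 mA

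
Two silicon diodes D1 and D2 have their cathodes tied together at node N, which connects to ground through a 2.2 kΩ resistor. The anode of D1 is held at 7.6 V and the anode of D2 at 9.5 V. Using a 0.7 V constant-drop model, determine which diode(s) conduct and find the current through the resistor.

Only D2 conducts; I_R ≈ 4 mA

Assume both conduct. Then node N would need to be at both 7.6−0.7 = 6.9 V and 9.5−0.7 = 8.8 V, which is impossible.
Assume only D2 conducts: V_N = 9.5 − 0.7 = 8.8 V, so I_R = 8.8/2.2 = 4 mA.
Check D1: its anode-to-cathode voltage is 7.6 − 8.8 = -1.2 V < 0.7 V, so it is off. The assumption is consistent.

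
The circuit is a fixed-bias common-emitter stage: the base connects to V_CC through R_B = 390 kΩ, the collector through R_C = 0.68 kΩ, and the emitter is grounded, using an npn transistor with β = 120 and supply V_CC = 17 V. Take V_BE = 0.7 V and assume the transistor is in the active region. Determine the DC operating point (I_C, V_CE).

Base loop: V_CC = I_B·R_B + V_BE, so I_B = (17 − 0.7)/390 kΩ = 0.0418 mA.
In the active region I_C = β·I_B = 120 × 0.0418 = 5.02 mA.
Collector loop: V_CE = V_CC − I_C·R_C = 17 − 5.02×0.68 = 13.6 V.
Since V_CE = 13.6 V > V_CE(sat) ≈ 0.2 V, the transistor is in the active region as assumed.

I_C ≈ 5 mA, V_CE ≈ 14 V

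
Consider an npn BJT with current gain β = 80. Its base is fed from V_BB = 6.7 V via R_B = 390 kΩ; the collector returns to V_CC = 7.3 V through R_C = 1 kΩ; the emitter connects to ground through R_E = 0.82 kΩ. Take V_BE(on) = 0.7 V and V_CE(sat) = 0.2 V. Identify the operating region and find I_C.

active; I_C ≈ 1.1 mA

Assume active. Base-emitter loop: I_B = (V_BB − V_BE)/(R_B + (β+1)R_E) = (6.7 − 0.7)/(390 + 81×0.82) = 0.0131 mA.
I_C = β·I_B = 80×0.0131 = 1.05 mA.
V_CE = V_CC − I_C·R_C − I_E·R_E = 7.3 − 1.05×1 − 1.06×0.82 = 5.38 V > V_CE(sat), so the active-region assumption holds.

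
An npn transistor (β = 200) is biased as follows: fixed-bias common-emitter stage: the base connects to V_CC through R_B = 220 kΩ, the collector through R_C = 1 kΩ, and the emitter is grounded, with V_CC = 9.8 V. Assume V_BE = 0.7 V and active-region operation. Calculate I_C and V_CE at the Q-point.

I_C ≈ 8.3 mA, V_CE ≈ 1.5 V

Base loop: V_CC = I_B·R_B + V_BE, so I_B = (9.8 − 0.7)/220 kΩ = 0.0414 mA.
In the active region I_C = β·I_B = 200 × 0.0414 = 8.27 mA.
Collector loop: V_CE = V_CC − I_C·R_C = 9.8 − 8.27×1 = 1.53 V.
Since V_CE = 1.53 V > V_CE(sat) ≈ 0.2 V, the transistor is in the active region as assumed.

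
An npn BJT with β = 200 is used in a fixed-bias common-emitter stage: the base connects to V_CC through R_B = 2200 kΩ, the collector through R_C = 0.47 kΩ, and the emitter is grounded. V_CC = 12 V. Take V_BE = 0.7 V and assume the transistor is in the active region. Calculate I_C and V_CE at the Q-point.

Base loop: V_CC = I_B·R_B + V_BE, so I_B = (12 − 0.7)/2200 kΩ = 0.00514 mA.
In the active region I_C = β·I_B = 200 × 0.00514 = 1.03 mA.
Collector loop: V_CE = V_CC − I_C·R_C = 12 − 1.03×0.47 = 11.5 V.
Since V_CE = 11.5 V > V_CE(sat) ≈ 0.2 V, the transistor is in the active region as assumed.

I_C ≈ 1 mA, V_CE ≈ 12 V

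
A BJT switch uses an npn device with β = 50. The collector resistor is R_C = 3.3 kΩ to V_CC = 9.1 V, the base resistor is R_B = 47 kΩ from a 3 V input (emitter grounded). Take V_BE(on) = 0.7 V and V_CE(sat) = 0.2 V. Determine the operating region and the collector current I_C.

Assume active. Base-emitter loop: I_B = (V_BB − V_BE)/R_B = (3 − 0.7)/47 = 0.0489 mA.
I_C = β·I_B = 50×0.0489 = 2.45 mA.
V_CE = V_CC − I_C·R_C = 9.1 − 2.45×3.3 = 1.03 V > V_CE(sat), so the active-region assumption holds.

active; I_C ≈ 2.4 mA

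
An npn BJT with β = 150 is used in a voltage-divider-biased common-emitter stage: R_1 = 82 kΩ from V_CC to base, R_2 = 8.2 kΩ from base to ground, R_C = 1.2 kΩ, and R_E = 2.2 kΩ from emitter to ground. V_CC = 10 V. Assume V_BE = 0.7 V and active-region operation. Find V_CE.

V_CE ≈ 9.7 V

Thevenize the base divider: V_Th = V_CC·R_2/(R_1+R_2) = 10×8.2/90.2 = 0.909 V, R_Th = R_1‖R_2 = 7.45 kΩ.
Base-emitter loop: V_Th = I_B·R_Th + V_BE + (β+1)I_B·R_E, so I_B = (0.909 − 0.7) / (7.45 + 151×2.2) = 0.000616 mA.
I_C = β·I_B = 150×0.000616 = 0.0923 mA, and I_E = (β+1)I_B = 0.093 mA.
V_CE = V_CC − I_C·R_C − I_E·R_E = 10 − 0.0923×1.2 − 0.093×2.2 = 9.68 V.
V_CE = 9.68 V > 0.2 V confirms active-region operation.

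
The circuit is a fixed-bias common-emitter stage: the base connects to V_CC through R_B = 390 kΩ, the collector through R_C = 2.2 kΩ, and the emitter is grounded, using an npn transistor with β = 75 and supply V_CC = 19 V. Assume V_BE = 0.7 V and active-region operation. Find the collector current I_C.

Base loop: V_CC = I_B·R_B + V_BE, so I_B = (19 − 0.7)/390 kΩ = 0.0469 mA.
In the active region I_C = β·I_B = 75 × 0.0469 = 3.52 mA.
Collector loop: V_CE = V_CC − I_C·R_C = 19 − 3.52×2.2 = 11.3 V.
Since V_CE = 11.3 V > V_CE(sat) ≈ 0.2 V, the transistor is in the active region as assumed.

I_C ≈ 3.5 mA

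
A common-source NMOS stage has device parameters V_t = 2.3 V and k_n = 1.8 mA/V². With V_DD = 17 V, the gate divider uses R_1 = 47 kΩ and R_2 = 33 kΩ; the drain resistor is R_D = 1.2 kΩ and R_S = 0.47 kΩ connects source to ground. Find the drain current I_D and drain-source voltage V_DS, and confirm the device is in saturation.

V_G = V_DD·R_2/(R_1+R_2) = 17×33/80 = 7.01 V.
Assume saturation: I_D = (k_n/2)(V_GS − V_t)² with V_GS = V_G − I_D·R_S = 7.01 − 0.47·I_D.
Substituting gives 0.199·I_D² − 4.99·I_D + 20 = 0, with roots I_D = 5.01 or 20.1 mA.
The root I_D = 20.1 mA gives V_GS = -2.42 V ≤ V_t, so take I_D = 5.01 mA.
Then V_GS = 4.66 V and V_DS = V_DD − I_D(R_D+R_S) = 17 − 5.01×1.67 = 8.64 V.
Saturation requires V_DS ≥ V_GS − V_t = 2.36 V; 8.64 ≥ 2.36 ✓.

I_D ≈ 5 mA, V_DS ≈ 8.6 V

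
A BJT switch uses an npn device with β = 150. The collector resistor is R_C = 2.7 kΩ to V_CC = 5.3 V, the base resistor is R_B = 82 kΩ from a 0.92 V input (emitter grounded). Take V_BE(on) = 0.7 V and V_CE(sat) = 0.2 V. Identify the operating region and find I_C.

Assume active. Base-emitter loop: I_B = (V_BB − V_BE)/R_B = (0.92 − 0.7)/82 = 0.00268 mA.
I_C = β·I_B = 150×0.00268 = 0.402 mA.
V_CE = V_CC − I_C·R_C = 5.3 − 0.402×2.7 = 4.21 V > V_CE(sat), so the active-region assumption holds.

active; I_C ≈ 0.4 mA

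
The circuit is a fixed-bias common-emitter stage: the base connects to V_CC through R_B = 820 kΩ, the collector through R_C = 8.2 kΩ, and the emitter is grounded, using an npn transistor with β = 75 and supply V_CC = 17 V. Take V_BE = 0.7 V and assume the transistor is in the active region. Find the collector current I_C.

I_C ≈ 1.5 mA

Base loop: V_CC = I_B·R_B + V_BE, so I_B = (17 − 0.7)/820 kΩ = 0.0199 mA.
In the active region I_C = β·I_B = 75 × 0.0199 = 1.49 mA.
Collector loop: V_CE = V_CC − I_C·R_C = 17 − 1.49×8.2 = 4.78 V.
Since V_CE = 4.78 V > V_CE(sat) ≈ 0.2 V, the transistor is in the active region as assumed.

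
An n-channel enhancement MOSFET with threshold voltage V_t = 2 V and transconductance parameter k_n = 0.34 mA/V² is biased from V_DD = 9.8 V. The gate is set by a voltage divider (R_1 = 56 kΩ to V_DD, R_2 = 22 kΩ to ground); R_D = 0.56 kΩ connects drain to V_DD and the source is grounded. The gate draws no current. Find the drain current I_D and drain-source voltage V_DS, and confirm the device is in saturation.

I_D ≈ 0.099 mA, V_DS ≈ 9.7 V

V_G = V_DD·R_2/(R_1+R_2) = 9.8×22/78 = 2.76 V. With the source grounded, V_GS = V_G = 2.76 V.
Assume saturation: I_D = (k_n/2)(V_GS − V_t)² = (0.34/2)×(2.76 − 2)² = 0.17×0.764² = 0.0993 mA.
V_DS = V_DD − I_D·R_D = 9.8 − 0.0993×0.56 = 9.74 V.
Saturation requires V_DS ≥ V_GS − V_t = 0.764 V; 9.74 ≥ 0.764 ✓.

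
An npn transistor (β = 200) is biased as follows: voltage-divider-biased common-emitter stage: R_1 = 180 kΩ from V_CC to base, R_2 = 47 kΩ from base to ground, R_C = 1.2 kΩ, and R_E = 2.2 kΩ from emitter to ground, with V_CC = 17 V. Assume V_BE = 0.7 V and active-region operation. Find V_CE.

Thevenize the base divider: V_Th = V_CC·R_2/(R_1+R_2) = 17×47/227 = 3.52 V, R_Th = R_1‖R_2 = 37.3 kΩ.
Base-emitter loop: V_Th = I_B·R_Th + V_BE + (β+1)I_B·R_E, so I_B = (3.52 − 0.7) / (37.3 + 201×2.2) = 0.00588 mA.
I_C = β·I_B = 200×0.00588 = 1.18 mA, and I_E = (β+1)I_B = 1.18 mA.
V_CE = V_CC − I_C·R_C − I_E·R_E = 17 − 1.18×1.2 − 1.18×2.2 = 13 V.
V_CE = 13 V > 0.2 V confirms active-region operation.

V_CE ≈ 13 V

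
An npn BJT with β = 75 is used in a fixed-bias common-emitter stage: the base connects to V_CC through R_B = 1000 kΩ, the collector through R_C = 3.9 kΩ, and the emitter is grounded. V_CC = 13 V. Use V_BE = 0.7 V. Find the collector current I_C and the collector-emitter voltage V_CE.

I_C ≈ 0.92 mA, V_CE ≈ 9.4 V

Base loop: V_CC = I_B·R_B + V_BE, so I_B = (13 − 0.7)/1000 kΩ = 0.0123 mA.
In the active region I_C = β·I_B = 75 × 0.0123 = 0.922 mA.
Collector loop: V_CE = V_CC − I_C·R_C = 13 − 0.922×3.9 = 9.4 V.
Since V_CE = 9.4 V > V_CE(sat) ≈ 0.2 V, the transistor is in the active region as assumed.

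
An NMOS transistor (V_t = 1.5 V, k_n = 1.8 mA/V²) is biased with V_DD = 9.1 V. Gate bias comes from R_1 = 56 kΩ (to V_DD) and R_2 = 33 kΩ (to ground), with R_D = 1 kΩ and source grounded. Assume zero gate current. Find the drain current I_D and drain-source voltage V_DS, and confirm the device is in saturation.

I_D ≈ 3.2 mA, V_DS ≈ 5.9 V

V_G = V_DD·R_2/(R_1+R_2) = 9.1×33/89 = 3.37 V. With the source grounded, V_GS = V_G = 3.37 V.
Assume saturation: I_D = (k_n/2)(V_GS − V_t)² = (1.8/2)×(3.37 − 1.5)² = 0.9×1.87² = 3.16 mA.
V_DS = V_DD − I_D·R_D = 9.1 − 3.16×1 = 5.94 V.
Saturation requires V_DS ≥ V_GS − V_t = 1.87 V; 5.94 ≥ 1.87 ✓.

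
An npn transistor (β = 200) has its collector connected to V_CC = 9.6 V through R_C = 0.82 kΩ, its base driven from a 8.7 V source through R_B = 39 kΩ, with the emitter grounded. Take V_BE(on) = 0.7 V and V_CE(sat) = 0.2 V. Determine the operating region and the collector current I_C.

saturation; I_C ≈ 11 mA

Assume active: I_B = (8.7 − 0.7)/39 = 0.205 mA, giving I_C = β·I_B = 41 mA.
But then V_CE = 9.6 − 41×0.82 = -24 V < V_CE(sat) = 0.2 V — impossible in the active region.
So the transistor is saturated. With V_CE = 0.2 V, I_C = (V_CC − 0.2)/R_C = 9.4/0.82 = 11.5 mA.
Check: β·I_B = 41 mA > I_C = 11.5 mA, confirming saturation.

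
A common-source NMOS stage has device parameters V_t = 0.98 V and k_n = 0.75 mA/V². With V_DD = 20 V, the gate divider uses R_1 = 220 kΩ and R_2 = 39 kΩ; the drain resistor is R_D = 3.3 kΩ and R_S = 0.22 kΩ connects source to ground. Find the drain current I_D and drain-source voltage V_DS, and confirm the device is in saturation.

I_D ≈ 1.2 mA, V_DS ≈ 16 V

V_G = V_DD·R_2/(R_1+R_2) = 20×39/259 = 3.01 V.
Assume saturation: I_D = (k_n/2)(V_GS − V_t)² with V_GS = V_G − I_D·R_S = 3.01 − 0.22·I_D.
Substituting gives 0.0181·I_D² − 1.34·I_D + 1.55 = 0, with roots I_D = 1.18 or 72.4 mA.
The root I_D = 72.4 mA gives V_GS = -12.9 V ≤ V_t, so take I_D = 1.18 mA.
Then V_GS = 2.75 V and V_DS = V_DD − I_D(R_D+R_S) = 20 − 1.18×3.52 = 15.9 V.
Saturation requires V_DS ≥ V_GS − V_t = 1.77 V; 15.9 ≥ 1.77 ✓.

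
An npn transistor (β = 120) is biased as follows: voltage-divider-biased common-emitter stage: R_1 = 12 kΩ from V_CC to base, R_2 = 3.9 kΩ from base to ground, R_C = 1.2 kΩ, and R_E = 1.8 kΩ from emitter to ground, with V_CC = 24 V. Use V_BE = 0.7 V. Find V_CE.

Thevenize the base divider: V_Th = V_CC·R_2/(R_1+R_2) = 24×3.9/15.9 = 5.89 V, R_Th = R_1‖R_2 = 2.94 kΩ.
Base-emitter loop: V_Th = I_B·R_Th + V_BE + (β+1)I_B·R_E, so I_B = (5.89 − 0.7) / (2.94 + 121×1.8) = 0.0235 mA.
I_C = β·I_B = 120×0.0235 = 2.82 mA, and I_E = (β+1)I_B = 2.84 mA.
V_CE = V_CC − I_C·R_C − I_E·R_E = 24 − 2.82×1.2 − 2.84×1.8 = 15.5 V.
V_CE = 15.5 V > 0.2 V confirms active-region operation.

V_CE ≈ 15 V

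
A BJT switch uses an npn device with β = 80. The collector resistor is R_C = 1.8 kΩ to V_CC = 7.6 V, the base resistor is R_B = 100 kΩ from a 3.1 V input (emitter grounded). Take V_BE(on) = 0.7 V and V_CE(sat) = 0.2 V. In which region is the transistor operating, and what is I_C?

active; I_C ≈ 1.9 mA

Assume active. Base-emitter loop: I_B = (V_BB − V_BE)/R_B = (3.1 − 0.7)/100 = 0.024 mA.
I_C = β·I_B = 80×0.024 = 1.92 mA.
V_CE = V_CC − I_C·R_C = 7.6 − 1.92×1.8 = 4.14 V > V_CE(sat), so the active-region assumption holds.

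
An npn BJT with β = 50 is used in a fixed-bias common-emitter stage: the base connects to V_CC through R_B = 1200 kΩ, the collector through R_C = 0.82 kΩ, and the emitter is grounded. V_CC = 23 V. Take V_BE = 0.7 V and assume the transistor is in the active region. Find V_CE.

V_CE ≈ 22 V

Base loop: V_CC = I_B·R_B + V_BE, so I_B = (23 − 0.7)/1200 kΩ = 0.0186 mA.
In the active region I_C = β·I_B = 50 × 0.0186 = 0.929 mA.
Collector loop: V_CE = V_CC − I_C·R_C = 23 − 0.929×0.82 = 22.2 V.
Since V_CE = 22.2 V > V_CE(sat) ≈ 0.2 V, the transistor is in the active region as assumed.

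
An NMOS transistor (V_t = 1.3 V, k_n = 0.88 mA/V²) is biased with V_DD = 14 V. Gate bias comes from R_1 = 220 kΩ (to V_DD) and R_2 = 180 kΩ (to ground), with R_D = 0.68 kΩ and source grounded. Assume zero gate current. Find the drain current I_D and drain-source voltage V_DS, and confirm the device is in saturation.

I_D ≈ 11 mA, V_DS ≈ 6.5 V

V_G = V_DD·R_2/(R_1+R_2) = 14×180/400 = 6.3 V. With the source grounded, V_GS = V_G = 6.3 V.
Assume saturation: I_D = (k_n/2)(V_GS − V_t)² = (0.88/2)×(6.3 − 1.3)² = 0.44×5² = 11 mA.
V_DS = V_DD − I_D·R_D = 14 − 11×0.68 = 6.52 V.
Saturation requires V_DS ≥ V_GS − V_t = 5 V; 6.52 ≥ 5 ✓.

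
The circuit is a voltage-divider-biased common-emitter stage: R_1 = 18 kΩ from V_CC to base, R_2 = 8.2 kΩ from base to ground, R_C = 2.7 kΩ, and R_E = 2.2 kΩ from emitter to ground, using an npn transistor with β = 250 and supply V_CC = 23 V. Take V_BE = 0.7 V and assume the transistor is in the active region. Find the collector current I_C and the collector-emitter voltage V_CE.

I_C ≈ 2.9 mA, V_CE ≈ 8.7 V

Thevenize the base divider: V_Th = V_CC·R_2/(R_1+R_2) = 23×8.2/26.2 = 7.2 V, R_Th = R_1‖R_2 = 5.63 kΩ.
Base-emitter loop: V_Th = I_B·R_Th + V_BE + (β+1)I_B·R_E, so I_B = (7.2 − 0.7) / (5.63 + 251×2.2) = 0.0116 mA.
I_C = β·I_B = 250×0.0116 = 2.91 mA, and I_E = (β+1)I_B = 2.92 mA.
V_CE = V_CC − I_C·R_C − I_E·R_E = 23 − 2.91×2.7 − 2.92×2.2 = 8.7 V.
V_CE = 8.7 V > 0.2 V confirms active-region operation.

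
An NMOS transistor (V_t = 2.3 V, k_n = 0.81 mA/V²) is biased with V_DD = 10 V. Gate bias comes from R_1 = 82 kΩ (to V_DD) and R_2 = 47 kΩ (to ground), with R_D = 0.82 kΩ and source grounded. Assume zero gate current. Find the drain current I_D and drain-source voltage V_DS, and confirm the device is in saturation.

I_D ≈ 0.73 mA, V_DS ≈ 9.4 V

V_G = V_DD·R_2/(R_1+R_2) = 10×47/129 = 3.64 V. With the source grounded, V_GS = V_G = 3.64 V.
Assume saturation: I_D = (k_n/2)(V_GS − V_t)² = (0.81/2)×(3.64 − 2.3)² = 0.405×1.34² = 0.731 mA.
V_DS = V_DD − I_D·R_D = 10 − 0.731×0.82 = 9.4 V.
Saturation requires V_DS ≥ V_GS − V_t = 1.34 V; 9.4 ≥ 1.34 ✓.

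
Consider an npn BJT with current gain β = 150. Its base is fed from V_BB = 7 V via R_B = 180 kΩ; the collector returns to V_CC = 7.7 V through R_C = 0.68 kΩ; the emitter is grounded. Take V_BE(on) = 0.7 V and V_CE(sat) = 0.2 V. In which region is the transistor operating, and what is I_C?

active; I_C ≈ 5.2 mA

Assume active. Base-emitter loop: I_B = (V_BB − V_BE)/R_B = (7 − 0.7)/180 = 0.035 mA.
I_C = β·I_B = 150×0.035 = 5.25 mA.
V_CE = V_CC − I_C·R_C = 7.7 − 5.25×0.68 = 4.13 V > V_CE(sat), so the active-region assumption holds.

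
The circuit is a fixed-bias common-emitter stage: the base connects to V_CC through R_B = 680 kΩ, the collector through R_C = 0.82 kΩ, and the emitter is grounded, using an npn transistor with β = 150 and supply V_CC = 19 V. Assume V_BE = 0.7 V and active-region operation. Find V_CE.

Base loop: V_CC = I_B·R_B + V_BE, so I_B = (19 − 0.7)/680 kΩ = 0.0269 mA.
In the active region I_C = β·I_B = 150 × 0.0269 = 4.04 mA.
Collector loop: V_CE = V_CC − I_C·R_C = 19 − 4.04×0.82 = 15.7 V.
Since V_CE = 15.7 V > V_CE(sat) ≈ 0.2 V, the transistor is in the active region as assumed.

V_CE ≈ 16 V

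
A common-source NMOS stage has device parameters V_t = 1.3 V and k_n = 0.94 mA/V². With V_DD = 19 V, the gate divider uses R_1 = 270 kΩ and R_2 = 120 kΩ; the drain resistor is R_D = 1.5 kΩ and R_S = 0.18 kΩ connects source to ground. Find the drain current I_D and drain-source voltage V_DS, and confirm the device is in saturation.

V_G = V_DD·R_2/(R_1+R_2) = 19×120/390 = 5.85 V.
Assume saturation: I_D = (k_n/2)(V_GS − V_t)² with V_GS = V_G − I_D·R_S = 5.85 − 0.18·I_D.
Substituting gives 0.0152·I_D² − 1.77·I_D + 9.71 = 0, with roots I_D = 5.78 or 110 mA.
The root I_D = 110 mA gives V_GS = -14 V ≤ V_t, so take I_D = 5.78 mA.
Then V_GS = 4.81 V and V_DS = V_DD − I_D(R_D+R_S) = 19 − 5.78×1.68 = 9.29 V.
Saturation requires V_DS ≥ V_GS − V_t = 3.51 V; 9.29 ≥ 3.51 ✓.

I_D ≈ 5.8 mA, V_DS ≈ 9.3 V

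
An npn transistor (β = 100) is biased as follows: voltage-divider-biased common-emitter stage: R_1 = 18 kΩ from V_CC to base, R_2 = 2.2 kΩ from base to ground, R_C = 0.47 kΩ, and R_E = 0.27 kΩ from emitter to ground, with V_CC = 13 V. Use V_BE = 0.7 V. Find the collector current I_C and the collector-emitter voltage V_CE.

Thevenize the base divider: V_Th = V_CC·R_2/(R_1+R_2) = 13×2.2/20.2 = 1.42 V, R_Th = R_1‖R_2 = 1.96 kΩ.
Base-emitter loop: V_Th = I_B·R_Th + V_BE + (β+1)I_B·R_E, so I_B = (1.42 − 0.7) / (1.96 + 101×0.27) = 0.0245 mA.
I_C = β·I_B = 100×0.0245 = 2.45 mA, and I_E = (β+1)I_B = 2.47 mA.
V_CE = V_CC − I_C·R_C − I_E·R_E = 13 − 2.45×0.47 − 2.47×0.27 = 11.2 V.
V_CE = 11.2 V > 0.2 V confirms active-region operation.

I_C ≈ 2.4 mA, V_CE ≈ 11 V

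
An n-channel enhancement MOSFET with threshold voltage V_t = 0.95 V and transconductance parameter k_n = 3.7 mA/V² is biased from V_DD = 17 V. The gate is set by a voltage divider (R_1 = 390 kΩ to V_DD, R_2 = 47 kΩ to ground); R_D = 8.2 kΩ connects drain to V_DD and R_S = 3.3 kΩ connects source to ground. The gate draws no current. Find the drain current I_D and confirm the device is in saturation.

I_D ≈ 0.17 mA

V_G = V_DD·R_2/(R_1+R_2) = 17×47/437 = 1.83 V.
Assume saturation: I_D = (k_n/2)(V_GS − V_t)² with V_GS = V_G − I_D·R_S = 1.83 − 3.3·I_D.
Substituting gives 20.1·I_D² − 11.7·I_D + 1.43 = 0, with roots I_D = 0.173 or 0.409 mA.
The root I_D = 0.409 mA gives V_GS = 0.48 V ≤ V_t, so take I_D = 0.173 mA.
Then V_GS = 1.26 V and V_DS = V_DD − I_D(R_D+R_S) = 17 − 0.173×11.5 = 15 V.
Saturation requires V_DS ≥ V_GS − V_t = 0.306 V; 15 ≥ 0.306 ✓.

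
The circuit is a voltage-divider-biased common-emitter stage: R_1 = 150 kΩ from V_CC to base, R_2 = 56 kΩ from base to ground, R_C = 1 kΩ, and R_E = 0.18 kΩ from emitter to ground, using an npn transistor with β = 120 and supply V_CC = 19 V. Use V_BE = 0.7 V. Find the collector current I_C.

I_C ≈ 8.6 mA

Thevenize the base divider: V_Th = V_CC·R_2/(R_1+R_2) = 19×56/206 = 5.17 V, R_Th = R_1‖R_2 = 40.8 kΩ.
Base-emitter loop: V_Th = I_B·R_Th + V_BE + (β+1)I_B·R_E, so I_B = (5.17 − 0.7) / (40.8 + 121×0.18) = 0.0714 mA.
I_C = β·I_B = 120×0.0714 = 8.57 mA, and I_E = (β+1)I_B = 8.64 mA.
V_CE = V_CC − I_C·R_C − I_E·R_E = 19 − 8.57×1 − 8.64×0.18 = 8.88 V.
V_CE = 8.88 V > 0.2 V confirms active-region operation.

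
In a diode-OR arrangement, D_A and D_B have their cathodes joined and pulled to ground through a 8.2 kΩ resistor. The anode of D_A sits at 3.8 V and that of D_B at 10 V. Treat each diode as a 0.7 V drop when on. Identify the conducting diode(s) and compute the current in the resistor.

Assume both conduct. Then node N would need to be at both 3.8−0.7 = 3.1 V and 10−0.7 = 9.3 V, which is impossible.
Assume only D_B conducts: V_N = 10 − 0.7 = 9.3 V, so I_R = 9.3/8.2 = 1.13 mA.
Check D_A: its anode-to-cathode voltage is 3.8 − 9.3 = -5.5 V < 0.7 V, so it is off. The assumption is consistent.

Only D_B conducts; I_R ≈ 1.1 mA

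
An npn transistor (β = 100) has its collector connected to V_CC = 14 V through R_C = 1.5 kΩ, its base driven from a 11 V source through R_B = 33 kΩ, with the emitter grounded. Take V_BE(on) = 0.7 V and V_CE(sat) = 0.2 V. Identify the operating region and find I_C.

Assume active: I_B = (11 − 0.7)/33 = 0.312 mA, giving I_C = β·I_B = 31.2 mA.
But then V_CE = 14 − 31.2×1.5 = -32.8 V < V_CE(sat) = 0.2 V — impossible in the active region.
So the transistor is saturated. With V_CE = 0.2 V, I_C = (V_CC − 0.2)/R_C = 13.8/1.5 = 9.2 mA.
Check: β·I_B = 31.2 mA > I_C = 9.2 mA, confirming saturation.

saturation; I_C ≈ 9.2 mA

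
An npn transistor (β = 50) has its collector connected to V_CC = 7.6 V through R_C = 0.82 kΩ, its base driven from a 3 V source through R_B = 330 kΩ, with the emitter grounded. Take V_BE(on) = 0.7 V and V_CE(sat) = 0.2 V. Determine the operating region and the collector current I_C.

active; I_C ≈ 0.35 mA

Assume active. Base-emitter loop: I_B = (V_BB − V_BE)/R_B = (3 − 0.7)/330 = 0.00697 mA.
I_C = β·I_B = 50×0.00697 = 0.348 mA.
V_CE = V_CC − I_C·R_C = 7.6 − 0.348×0.82 = 7.31 V > V_CE(sat), so the active-region assumption holds.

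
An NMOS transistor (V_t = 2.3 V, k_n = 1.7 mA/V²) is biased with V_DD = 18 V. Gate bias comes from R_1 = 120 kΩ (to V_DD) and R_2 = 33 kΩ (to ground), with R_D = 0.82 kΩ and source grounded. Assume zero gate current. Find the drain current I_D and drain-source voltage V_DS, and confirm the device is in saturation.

V_G = V_DD·R_2/(R_1+R_2) = 18×33/153 = 3.88 V. With the source grounded, V_GS = V_G = 3.88 V.
Assume saturation: I_D = (k_n/2)(V_GS − V_t)² = (1.7/2)×(3.88 − 2.3)² = 0.85×1.58² = 2.13 mA.
V_DS = V_DD − I_D·R_D = 18 − 2.13×0.82 = 16.3 V.
Saturation requires V_DS ≥ V_GS − V_t = 1.58 V; 16.3 ≥ 1.58 ✓.

I_D ≈ 2.1 mA, V_DS ≈ 16 V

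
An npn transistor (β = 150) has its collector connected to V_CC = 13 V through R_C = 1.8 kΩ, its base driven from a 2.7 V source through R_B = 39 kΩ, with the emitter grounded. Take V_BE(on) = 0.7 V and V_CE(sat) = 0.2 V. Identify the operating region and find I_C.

Assume active: I_B = (2.7 − 0.7)/39 = 0.0513 mA, giving I_C = β·I_B = 7.69 mA.
But then V_CE = 13 − 7.69×1.8 = -0.846 V < V_CE(sat) = 0.2 V — impossible in the active region.
So the transistor is saturated. With V_CE = 0.2 V, I_C = (V_CC − 0.2)/R_C = 12.8/1.8 = 7.11 mA.
Check: β·I_B = 7.69 mA > I_C = 7.11 mA, confirming saturation.

saturation; I_C ≈ 7.1 mA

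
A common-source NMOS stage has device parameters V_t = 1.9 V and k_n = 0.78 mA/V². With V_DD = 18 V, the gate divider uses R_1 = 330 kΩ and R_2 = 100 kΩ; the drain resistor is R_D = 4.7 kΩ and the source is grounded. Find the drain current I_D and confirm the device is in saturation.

I_D ≈ 2 mA

V_G = V_DD·R_2/(R_1+R_2) = 18×100/430 = 4.19 V. With the source grounded, V_GS = V_G = 4.19 V.
Assume saturation: I_D = (k_n/2)(V_GS − V_t)² = (0.78/2)×(4.19 − 1.9)² = 0.39×2.29² = 2.04 mA.
V_DS = V_DD − I_D·R_D = 18 − 2.04×4.7 = 8.42 V.
Saturation requires V_DS ≥ V_GS − V_t = 2.29 V; 8.42 ≥ 2.29 ✓.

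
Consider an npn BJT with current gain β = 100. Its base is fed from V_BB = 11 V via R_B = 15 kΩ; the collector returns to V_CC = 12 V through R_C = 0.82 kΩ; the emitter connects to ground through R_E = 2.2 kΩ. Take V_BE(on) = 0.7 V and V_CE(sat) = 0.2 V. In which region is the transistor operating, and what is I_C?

saturation; I_C ≈ 3.8 mA

Assume active: I_B = (11 − 0.7)/(15 + 101×2.2) = 0.0434 mA, I_C = β·I_B = 4.34 mA.
Then V_CE = 12 − 4.34×0.82 − 4.39×2.2 = -1.21 V < 0.2 V — the active assumption fails.
Re-solve with V_CE = 0.2 V. KCL at the emitter: V_E/R_E = (V_BB−0.7−V_E)/R_B + (V_CC−0.2−V_E)/R_C, giving V_E = 8.66 V.
I_C = (V_CC − 0.2 − V_E)/R_C = (11.8 − 8.66)/0.82 = 3.83 mA.
Check: I_B = (10.3 − 8.66)/15 = 0.109 mA, and β·I_B = 10.9 mA > I_C, confirming saturation.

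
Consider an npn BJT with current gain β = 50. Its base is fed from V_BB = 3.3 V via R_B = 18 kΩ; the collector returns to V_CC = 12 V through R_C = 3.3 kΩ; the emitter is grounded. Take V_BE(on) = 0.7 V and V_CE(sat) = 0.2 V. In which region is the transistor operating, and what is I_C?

Assume active: I_B = (3.3 − 0.7)/18 = 0.144 mA, giving I_C = β·I_B = 7.22 mA.
But then V_CE = 12 − 7.22×3.3 = -11.8 V < V_CE(sat) = 0.2 V — impossible in the active region.
So the transistor is saturated. With V_CE = 0.2 V, I_C = (V_CC − 0.2)/R_C = 11.8/3.3 = 3.58 mA.
Check: β·I_B = 7.22 mA > I_C = 3.58 mA, confirming saturation.

saturation; I_C ≈ 3.6 mA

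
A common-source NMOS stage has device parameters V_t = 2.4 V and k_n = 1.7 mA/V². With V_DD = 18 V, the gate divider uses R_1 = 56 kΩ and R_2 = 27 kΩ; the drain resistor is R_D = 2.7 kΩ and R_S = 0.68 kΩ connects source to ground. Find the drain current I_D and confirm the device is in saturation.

I_D ≈ 2.5 mA

V_G = V_DD·R_2/(R_1+R_2) = 18×27/83 = 5.86 V.
Assume saturation: I_D = (k_n/2)(V_GS − V_t)² with V_GS = V_G − I_D·R_S = 5.86 − 0.68·I_D.
Substituting gives 0.393·I_D² − 4.99·I_D + 10.1 = 0, with roots I_D = 2.54 or 10.2 mA.
The root I_D = 10.2 mA gives V_GS = -1.06 V ≤ V_t, so take I_D = 2.54 mA.
Then V_GS = 4.13 V and V_DS = V_DD − I_D(R_D+R_S) = 18 − 2.54×3.38 = 9.42 V.
Saturation requires V_DS ≥ V_GS − V_t = 1.73 V; 9.42 ≥ 1.73 ✓.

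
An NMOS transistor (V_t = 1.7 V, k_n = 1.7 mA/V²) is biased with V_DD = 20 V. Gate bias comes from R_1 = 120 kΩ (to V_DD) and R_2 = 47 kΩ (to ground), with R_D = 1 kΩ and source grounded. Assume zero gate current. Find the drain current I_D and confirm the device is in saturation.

V_G = V_DD·R_2/(R_1+R_2) = 20×47/167 = 5.63 V. With the source grounded, V_GS = V_G = 5.63 V.
Assume saturation: I_D = (k_n/2)(V_GS − V_t)² = (1.7/2)×(5.63 − 1.7)² = 0.85×3.93² = 13.1 mA.
V_DS = V_DD − I_D·R_D = 20 − 13.1×1 = 6.88 V.
Saturation requires V_DS ≥ V_GS − V_t = 3.93 V; 6.88 ≥ 3.93 ✓.

I_D ≈ 13 mA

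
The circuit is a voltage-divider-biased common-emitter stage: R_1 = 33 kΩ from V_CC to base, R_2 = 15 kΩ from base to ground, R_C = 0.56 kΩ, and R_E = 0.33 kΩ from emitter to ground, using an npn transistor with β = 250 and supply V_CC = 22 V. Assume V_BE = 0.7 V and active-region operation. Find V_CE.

Thevenize the base divider: V_Th = V_CC·R_2/(R_1+R_2) = 22×15/48 = 6.88 V, R_Th = R_1‖R_2 = 10.3 kΩ.
Base-emitter loop: V_Th = I_B·R_Th + V_BE + (β+1)I_B·R_E, so I_B = (6.88 − 0.7) / (10.3 + 251×0.33) = 0.0663 mA.
I_C = β·I_B = 250×0.0663 = 16.6 mA, and I_E = (β+1)I_B = 16.6 mA.
V_CE = V_CC − I_C·R_C − I_E·R_E = 22 − 16.6×0.56 − 16.6×0.33 = 7.23 V.
V_CE = 7.23 V > 0.2 V confirms active-region operation.

V_CE ≈ 7.2 V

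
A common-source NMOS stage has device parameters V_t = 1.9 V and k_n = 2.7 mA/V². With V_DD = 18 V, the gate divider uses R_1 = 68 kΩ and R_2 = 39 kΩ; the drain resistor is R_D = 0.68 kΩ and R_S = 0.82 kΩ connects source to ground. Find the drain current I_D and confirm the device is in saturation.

V_G = V_DD·R_2/(R_1+R_2) = 18×39/107 = 6.56 V.
Assume saturation: I_D = (k_n/2)(V_GS − V_t)² with V_GS = V_G − I_D·R_S = 6.56 − 0.82·I_D.
Substituting gives 0.908·I_D² − 11.3·I_D + 29.3 = 0, with roots I_D = 3.67 or 8.8 mA.
The root I_D = 8.8 mA gives V_GS = -0.653 V ≤ V_t, so take I_D = 3.67 mA.
Then V_GS = 3.55 V and V_DS = V_DD − I_D(R_D+R_S) = 18 − 3.67×1.5 = 12.5 V.
Saturation requires V_DS ≥ V_GS − V_t = 1.65 V; 12.5 ≥ 1.65 ✓.

I_D ≈ 3.7 mA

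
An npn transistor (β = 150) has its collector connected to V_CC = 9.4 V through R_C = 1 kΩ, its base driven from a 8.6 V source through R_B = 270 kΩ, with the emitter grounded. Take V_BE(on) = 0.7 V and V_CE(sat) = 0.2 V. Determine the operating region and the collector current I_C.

active; I_C ≈ 4.4 mA

Assume active. Base-emitter loop: I_B = (V_BB − V_BE)/R_B = (8.6 − 0.7)/270 = 0.0293 mA.
I_C = β·I_B = 150×0.0293 = 4.39 mA.
V_CE = V_CC − I_C·R_C = 9.4 − 4.39×1 = 5.01 V > V_CE(sat), so the active-region assumption holds.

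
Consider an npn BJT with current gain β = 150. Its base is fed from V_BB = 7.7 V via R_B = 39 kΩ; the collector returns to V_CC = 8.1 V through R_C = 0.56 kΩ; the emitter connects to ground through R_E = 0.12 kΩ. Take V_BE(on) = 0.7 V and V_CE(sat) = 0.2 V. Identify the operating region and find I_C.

saturation; I_C ≈ 12 mA

Assume active: I_B = (7.7 − 0.7)/(39 + 151×0.12) = 0.123 mA, I_C = β·I_B = 18.4 mA.
Then V_CE = 8.1 − 18.4×0.56 − 18.5×0.12 = -4.41 V < 0.2 V — the active assumption fails.
Re-solve with V_CE = 0.2 V. KCL at the emitter: V_E/R_E = (V_BB−0.7−V_E)/R_B + (V_CC−0.2−V_E)/R_C, giving V_E = 1.41 V.
I_C = (V_CC − 0.2 − V_E)/R_C = (7.9 − 1.41)/0.56 = 11.6 mA.
Check: I_B = (7 − 1.41)/39 = 0.143 mA, and β·I_B = 21.5 mA > I_C, confirming saturation.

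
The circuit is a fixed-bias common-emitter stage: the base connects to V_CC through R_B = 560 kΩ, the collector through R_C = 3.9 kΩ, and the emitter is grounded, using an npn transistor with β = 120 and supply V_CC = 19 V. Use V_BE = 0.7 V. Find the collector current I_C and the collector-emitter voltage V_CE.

Base loop: V_CC = I_B·R_B + V_BE, so I_B = (19 − 0.7)/560 kΩ = 0.0327 mA.
In the active region I_C = β·I_B = 120 × 0.0327 = 3.92 mA.
Collector loop: V_CE = V_CC − I_C·R_C = 19 − 3.92×3.9 = 3.71 V.
Since V_CE = 3.71 V > V_CE(sat) ≈ 0.2 V, the transistor is in the active region as assumed.

I_C ≈ 3.9 mA, V_CE ≈ 3.7 V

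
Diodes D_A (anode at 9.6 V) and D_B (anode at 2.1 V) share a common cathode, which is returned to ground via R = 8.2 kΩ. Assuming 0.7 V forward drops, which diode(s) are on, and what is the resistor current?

Assume both conduct. Then node N would need to be at both 9.6−0.7 = 8.9 V and 2.1−0.7 = 1.4 V, which is impossible.
Assume only D_A conducts: V_N = 9.6 − 0.7 = 8.9 V, so I_R = 8.9/8.2 = 1.09 mA.
Check D_B: its anode-to-cathode voltage is 2.1 − 8.9 = -6.8 V < 0.7 V, so it is off. The assumption is consistent.

Only D_A conducts; I_R ≈ 1.1 mA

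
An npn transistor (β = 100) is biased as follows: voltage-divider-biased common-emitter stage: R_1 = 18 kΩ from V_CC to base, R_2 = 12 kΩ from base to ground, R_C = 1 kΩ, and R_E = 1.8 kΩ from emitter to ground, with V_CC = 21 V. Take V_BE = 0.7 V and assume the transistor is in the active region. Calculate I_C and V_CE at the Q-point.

I_C ≈ 4.1 mA, V_CE ≈ 9.5 V

Thevenize the base divider: V_Th = V_CC·R_2/(R_1+R_2) = 21×12/30 = 8.4 V, R_Th = R_1‖R_2 = 7.2 kΩ.
Base-emitter loop: V_Th = I_B·R_Th + V_BE + (β+1)I_B·R_E, so I_B = (8.4 − 0.7) / (7.2 + 101×1.8) = 0.0407 mA.
I_C = β·I_B = 100×0.0407 = 4.07 mA, and I_E = (β+1)I_B = 4.11 mA.
V_CE = V_CC − I_C·R_C − I_E·R_E = 21 − 4.07×1 − 4.11×1.8 = 9.52 V.
V_CE = 9.52 V > 0.2 V confirms active-region operation.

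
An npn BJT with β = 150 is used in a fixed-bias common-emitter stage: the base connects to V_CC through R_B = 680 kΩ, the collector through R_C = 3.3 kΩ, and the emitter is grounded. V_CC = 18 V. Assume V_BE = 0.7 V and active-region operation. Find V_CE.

V_CE ≈ 5.4 V

Base loop: V_CC = I_B·R_B + V_BE, so I_B = (18 − 0.7)/680 kΩ = 0.0254 mA.
In the active region I_C = β·I_B = 150 × 0.0254 = 3.82 mA.
Collector loop: V_CE = V_CC − I_C·R_C = 18 − 3.82×3.3 = 5.41 V.
Since V_CE = 5.41 V > V_CE(sat) ≈ 0.2 V, the transistor is in the active region as assumed.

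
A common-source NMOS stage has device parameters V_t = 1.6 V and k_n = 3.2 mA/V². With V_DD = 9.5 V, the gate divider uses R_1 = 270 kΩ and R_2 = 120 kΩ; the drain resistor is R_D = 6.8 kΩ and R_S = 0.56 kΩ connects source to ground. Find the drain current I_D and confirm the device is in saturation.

V_G = V_DD·R_2/(R_1+R_2) = 9.5×120/390 = 2.92 V.
Assume saturation: I_D = (k_n/2)(V_GS − V_t)² with V_GS = V_G − I_D·R_S = 2.92 − 0.56·I_D.
Substituting gives 0.502·I_D² − 3.37·I_D + 2.8 = 0, with roots I_D = 0.971 or 5.75 mA.
The root I_D = 5.75 mA gives V_GS = -0.295 V ≤ V_t, so take I_D = 0.971 mA.
Then V_GS = 2.38 V and V_DS = V_DD − I_D(R_D+R_S) = 9.5 − 0.971×7.36 = 2.35 V.
Saturation requires V_DS ≥ V_GS − V_t = 0.779 V; 2.35 ≥ 0.779 ✓.

I_D ≈ 0.97 mA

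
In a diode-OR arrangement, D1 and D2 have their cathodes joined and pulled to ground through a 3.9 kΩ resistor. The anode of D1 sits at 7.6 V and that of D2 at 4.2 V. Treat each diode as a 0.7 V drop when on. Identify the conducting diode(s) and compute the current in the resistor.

Assume both conduct. Then node N would need to be at both 7.6−0.7 = 6.9 V and 4.2−0.7 = 3.5 V, which is impossible.
Assume only D1 conducts: V_N = 7.6 − 0.7 = 6.9 V, so I_R = 6.9/3.9 = 1.77 mA.
Check D2: its anode-to-cathode voltage is 4.2 − 6.9 = -2.7 V < 0.7 V, so it is off. The assumption is consistent.

Only D1 conducts; I_R ≈ 1.8 mA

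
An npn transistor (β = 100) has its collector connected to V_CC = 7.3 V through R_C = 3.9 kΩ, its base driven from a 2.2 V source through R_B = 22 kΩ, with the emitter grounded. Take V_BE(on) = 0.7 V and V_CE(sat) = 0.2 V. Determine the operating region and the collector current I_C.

saturation; I_C ≈ 1.8 mA

Assume active: I_B = (2.2 − 0.7)/22 = 0.0682 mA, giving I_C = β·I_B = 6.82 mA.
But then V_CE = 7.3 − 6.82×3.9 = -19.3 V < V_CE(sat) = 0.2 V — impossible in the active region.
So the transistor is saturated. With V_CE = 0.2 V, I_C = (V_CC − 0.2)/R_C = 7.1/3.9 = 1.82 mA.
Check: β·I_B = 6.82 mA > I_C = 1.82 mA, confirming saturation.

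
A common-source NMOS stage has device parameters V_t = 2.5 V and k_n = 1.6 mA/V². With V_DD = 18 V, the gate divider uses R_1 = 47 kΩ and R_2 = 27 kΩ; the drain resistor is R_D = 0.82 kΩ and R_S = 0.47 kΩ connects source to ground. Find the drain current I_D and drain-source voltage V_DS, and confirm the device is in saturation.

I_D ≈ 3.9 mA, V_DS ≈ 13 V

V_G = V_DD·R_2/(R_1+R_2) = 18×27/74 = 6.57 V.
Assume saturation: I_D = (k_n/2)(V_GS − V_t)² with V_GS = V_G − I_D·R_S = 6.57 − 0.47·I_D.
Substituting gives 0.177·I_D² − 4.06·I_D + 13.2 = 0, with roots I_D = 3.94 or 19 mA.
The root I_D = 19 mA gives V_GS = -2.38 V ≤ V_t, so take I_D = 3.94 mA.
Then V_GS = 4.72 V and V_DS = V_DD − I_D(R_D+R_S) = 18 − 3.94×1.29 = 12.9 V.
Saturation requires V_DS ≥ V_GS − V_t = 2.22 V; 12.9 ≥ 2.22 ✓.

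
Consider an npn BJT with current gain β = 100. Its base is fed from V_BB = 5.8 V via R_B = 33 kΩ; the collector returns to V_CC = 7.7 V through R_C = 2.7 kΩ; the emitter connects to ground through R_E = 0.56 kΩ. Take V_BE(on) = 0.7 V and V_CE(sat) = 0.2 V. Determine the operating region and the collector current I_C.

Assume active: I_B = (5.8 − 0.7)/(33 + 101×0.56) = 0.0569 mA, I_C = β·I_B = 5.69 mA.
Then V_CE = 7.7 − 5.69×2.7 − 5.75×0.56 = -10.9 V < 0.2 V — the active assumption fails.
Re-solve with V_CE = 0.2 V. KCL at the emitter: V_E/R_E = (V_BB−0.7−V_E)/R_B + (V_CC−0.2−V_E)/R_C, giving V_E = 1.34 V.
I_C = (V_CC − 0.2 − V_E)/R_C = (7.5 − 1.34)/2.7 = 2.28 mA.
Check: I_B = (5.1 − 1.34)/33 = 0.114 mA, and β·I_B = 11.4 mA > I_C, confirming saturation.

saturation; I_C ≈ 2.3 mA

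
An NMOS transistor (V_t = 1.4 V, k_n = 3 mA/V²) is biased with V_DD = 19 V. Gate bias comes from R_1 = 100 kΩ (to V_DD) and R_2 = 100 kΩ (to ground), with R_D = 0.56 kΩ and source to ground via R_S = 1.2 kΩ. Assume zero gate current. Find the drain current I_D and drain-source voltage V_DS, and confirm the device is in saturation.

V_G = V_DD·R_2/(R_1+R_2) = 19×100/200 = 9.5 V.
Assume saturation: I_D = (k_n/2)(V_GS − V_t)² with V_GS = V_G − I_D·R_S = 9.5 − 1.2·I_D.
Substituting gives 2.16·I_D² − 30.2·I_D + 98.4 = 0, with roots I_D = 5.2 or 8.76 mA.
The root I_D = 8.76 mA gives V_GS = -1.02 V ≤ V_t, so take I_D = 5.2 mA.
Then V_GS = 3.26 V and V_DS = V_DD − I_D(R_D+R_S) = 19 − 5.2×1.76 = 9.85 V.
Saturation requires V_DS ≥ V_GS − V_t = 1.86 V; 9.85 ≥ 1.86 ✓.

I_D ≈ 5.2 mA, V_DS ≈ 9.9 V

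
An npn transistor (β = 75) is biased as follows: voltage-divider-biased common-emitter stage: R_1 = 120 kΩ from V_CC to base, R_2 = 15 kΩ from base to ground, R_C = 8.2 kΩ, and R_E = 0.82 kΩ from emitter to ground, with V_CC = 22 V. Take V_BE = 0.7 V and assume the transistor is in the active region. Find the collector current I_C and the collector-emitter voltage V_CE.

Thevenize the base divider: V_Th = V_CC·R_2/(R_1+R_2) = 22×15/135 = 2.44 V, R_Th = R_1‖R_2 = 13.3 kΩ.
Base-emitter loop: V_Th = I_B·R_Th + V_BE + (β+1)I_B·R_E, so I_B = (2.44 − 0.7) / (13.3 + 76×0.82) = 0.0231 mA.
I_C = β·I_B = 75×0.0231 = 1.73 mA, and I_E = (β+1)I_B = 1.75 mA.
V_CE = V_CC − I_C·R_C − I_E·R_E = 22 − 1.73×8.2 − 1.75×0.82 = 6.38 V.
V_CE = 6.38 V > 0.2 V confirms active-region operation.

I_C ≈ 1.7 mA, V_CE ≈ 6.4 V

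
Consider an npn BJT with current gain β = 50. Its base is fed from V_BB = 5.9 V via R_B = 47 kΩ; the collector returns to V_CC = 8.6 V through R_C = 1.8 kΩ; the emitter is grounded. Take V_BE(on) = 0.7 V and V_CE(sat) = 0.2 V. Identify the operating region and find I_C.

Assume active: I_B = (5.9 − 0.7)/47 = 0.111 mA, giving I_C = β·I_B = 5.53 mA.
But then V_CE = 8.6 − 5.53×1.8 = -1.36 V < V_CE(sat) = 0.2 V — impossible in the active region.
So the transistor is saturated. With V_CE = 0.2 V, I_C = (V_CC − 0.2)/R_C = 8.4/1.8 = 4.67 mA.
Check: β·I_B = 5.53 mA > I_C = 4.67 mA, confirming saturation.

saturation; I_C ≈ 4.7 mA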